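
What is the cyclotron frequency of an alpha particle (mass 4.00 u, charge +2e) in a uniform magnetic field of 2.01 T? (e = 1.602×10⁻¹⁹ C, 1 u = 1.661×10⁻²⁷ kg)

f ≈ 1.54×10⁷ Hz

f = |q|B/(2πm).
f = (3.204×10⁻¹⁹)(2.01)/(2π·6.644×10⁻²⁷) ≈ 1.54×10⁷ Hz.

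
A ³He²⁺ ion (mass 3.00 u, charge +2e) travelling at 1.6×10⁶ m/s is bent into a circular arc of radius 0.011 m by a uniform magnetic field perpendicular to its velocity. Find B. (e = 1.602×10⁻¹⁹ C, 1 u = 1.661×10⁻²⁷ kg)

B ≈ 2.3 T

From |q|vB = mv²/r, B = mv/(|q|r).
B = (4.983×10⁻²⁷)(1.6×10⁶)/((3.204×10⁻¹⁹)(0.011)) ≈ 2.3 T.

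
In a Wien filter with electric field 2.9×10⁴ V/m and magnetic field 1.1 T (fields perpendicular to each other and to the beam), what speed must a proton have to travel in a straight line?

v = 2.6×10⁴ m/s

Straight-line motion ⇒ electric and magnetic forces cancel, so E = vB.
v = E/B = 2.9×10⁴/1.1 = 2.6×10⁴ m/s.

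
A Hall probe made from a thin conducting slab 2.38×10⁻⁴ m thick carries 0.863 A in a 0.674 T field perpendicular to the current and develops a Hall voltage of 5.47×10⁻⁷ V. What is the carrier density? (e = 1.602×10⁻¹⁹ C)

From V_H = IB/(n e t), n = IB/(V_H e t).
n = (0.863)(0.674)/((5.47×10⁻⁷)(1.602×10⁻¹⁹)(2.38×10⁻⁴)) ≈ 2.79×10²⁸ m⁻³.

n ≈ 2.79×10²⁸ m⁻³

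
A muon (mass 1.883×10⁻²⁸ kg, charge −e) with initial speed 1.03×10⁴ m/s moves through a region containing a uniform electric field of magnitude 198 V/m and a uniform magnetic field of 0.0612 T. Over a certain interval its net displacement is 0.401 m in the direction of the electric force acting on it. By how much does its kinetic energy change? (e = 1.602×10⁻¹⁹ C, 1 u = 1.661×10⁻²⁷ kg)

ΔKE ≈ 1.27×10⁻¹⁷ J

The magnetic force is always ⟂ v and does no work; only the electric force changes KE.
ΔKE = F_E · d = |q|E d = (1.602×10⁻¹⁹)(198)(0.401) ≈ 1.27×10⁻¹⁷ J.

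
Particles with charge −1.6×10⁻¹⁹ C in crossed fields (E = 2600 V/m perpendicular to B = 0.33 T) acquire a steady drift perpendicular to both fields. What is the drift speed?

The steady drift has the magnetic force balancing the electric force, so v_d = E/B.
v_d = 2600/0.33 = 7900 m/s.

v_d ≈ 7900 m/s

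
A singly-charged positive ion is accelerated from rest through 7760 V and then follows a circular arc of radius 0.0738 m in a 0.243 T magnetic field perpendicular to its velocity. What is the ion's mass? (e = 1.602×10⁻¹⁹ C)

Combine |q|V = ½mv² and r = mv/(|q|B): eliminate v to get m = qB²r²/(2V).
m = (1.602×10⁻¹⁹)(0.243)²(0.0738)²/(2·7760) ≈ 3.32×10⁻²⁷ kg.

m ≈ 3.32×10⁻²⁷ kg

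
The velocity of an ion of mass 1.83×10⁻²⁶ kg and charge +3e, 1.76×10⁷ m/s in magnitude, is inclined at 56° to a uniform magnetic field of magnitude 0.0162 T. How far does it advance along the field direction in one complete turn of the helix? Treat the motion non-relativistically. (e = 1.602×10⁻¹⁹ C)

v∥ = v cosθ = 1.76×10⁷·cos56° ≈ 9.842×10⁶ m/s.
T = 2πm/(|q|B) = 2π(1.83×10⁻²⁶)/((4.806×10⁻¹⁹)(0.0162)) ≈ 1.477×10⁻⁵ s.
pitch = v∥ T = (9.842×10⁶)(1.477×10⁻⁵) ≈ 145 m.

p ≈ 145 m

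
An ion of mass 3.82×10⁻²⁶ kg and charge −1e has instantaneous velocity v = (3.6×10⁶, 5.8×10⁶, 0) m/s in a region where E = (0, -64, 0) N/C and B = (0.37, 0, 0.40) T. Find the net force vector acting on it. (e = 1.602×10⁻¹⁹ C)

F ≈ (-3.72×10⁻¹³, 2.31×10⁻¹³, 3.44×10⁻¹³) N

v×B = (2.32×10⁶, -1.44×10⁶, -2.15×10⁶) N/C.
E + v×B = (2.32×10⁶, -1.44×10⁶, -2.15×10⁶) N/C.
F = q(E + v×B) = (−1.602×10⁻¹⁹ C)·(2.32×10⁶, -1.44×10⁶, -2.15×10⁶) = (-3.72×10⁻¹³, 2.31×10⁻¹³, 3.44×10⁻¹³) N.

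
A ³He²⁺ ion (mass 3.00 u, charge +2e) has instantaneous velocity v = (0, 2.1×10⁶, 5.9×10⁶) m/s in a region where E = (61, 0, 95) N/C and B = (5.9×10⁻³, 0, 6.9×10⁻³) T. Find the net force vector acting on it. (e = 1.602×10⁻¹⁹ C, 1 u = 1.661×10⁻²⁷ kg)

v×B = (1.45×10⁴, 3.48×10⁴, -1.24×10⁴) N/C.
E + v×B = (1.46×10⁴, 3.48×10⁴, -1.23×10⁴) N/C.
F = q(E + v×B) = (3.204×10⁻¹⁹ C)·(1.46×10⁴, 3.48×10⁴, -1.23×10⁴) = (4.66×10⁻¹⁵, 1.12×10⁻¹⁴, -3.94×10⁻¹⁵) N.

F ≈ (4.66×10⁻¹⁵, 1.12×10⁻¹⁴, -3.94×10⁻¹⁵) N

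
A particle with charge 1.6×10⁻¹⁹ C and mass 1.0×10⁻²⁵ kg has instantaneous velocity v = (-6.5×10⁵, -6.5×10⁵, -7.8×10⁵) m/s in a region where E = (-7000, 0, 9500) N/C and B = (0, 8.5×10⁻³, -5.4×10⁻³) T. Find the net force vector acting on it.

v×B = (1.01×10⁴, -3510, -5520) N/C.
E + v×B = (3140, -3510, 3980) N/C.
F = q(E + v×B) = (1.6×10⁻¹⁹ C)·(3140, -3510, 3980) = (5.02×10⁻¹⁶, -5.62×10⁻¹⁶, 6.36×10⁻¹⁶) N.

F ≈ (5.02×10⁻¹⁶, -5.62×10⁻¹⁶, 6.36×10⁻¹⁶) N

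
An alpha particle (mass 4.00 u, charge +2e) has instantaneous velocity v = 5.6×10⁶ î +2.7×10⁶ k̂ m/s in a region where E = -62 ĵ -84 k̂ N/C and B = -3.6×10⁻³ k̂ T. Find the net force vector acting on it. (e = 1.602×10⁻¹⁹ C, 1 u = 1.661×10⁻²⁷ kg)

v×B = (0, 2.02×10⁴, 0) N/C.
E + v×B = (0, 2.01×10⁴, -84.0) N/C.
F = q(E + v×B) = (3.204×10⁻¹⁹ C)·(0, 2.01×10⁴, -84.0) = (0, 6.44×10⁻¹⁵, -2.69×10⁻¹⁷) N.

F ≈ (0, 6.44×10⁻¹⁵, -2.69×10⁻¹⁷) N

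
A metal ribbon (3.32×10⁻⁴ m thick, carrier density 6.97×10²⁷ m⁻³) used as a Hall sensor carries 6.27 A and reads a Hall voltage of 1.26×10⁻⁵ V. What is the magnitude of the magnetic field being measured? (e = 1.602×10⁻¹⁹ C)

From V_H = IB/(n e t), B = V_H n e t / I.
B = (1.26×10⁻⁵)(6.97×10²⁷)(1.602×10⁻¹⁹)(3.32×10⁻⁴)/6.27 ≈ 0.745 T.

B ≈ 0.745 T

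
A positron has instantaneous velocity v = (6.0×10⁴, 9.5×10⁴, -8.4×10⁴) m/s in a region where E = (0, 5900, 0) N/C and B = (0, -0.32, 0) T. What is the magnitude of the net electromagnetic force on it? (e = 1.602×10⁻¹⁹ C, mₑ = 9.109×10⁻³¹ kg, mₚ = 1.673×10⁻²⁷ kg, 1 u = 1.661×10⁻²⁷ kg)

|F| ≈ 5.38×10⁻¹⁵ N

v×B = (-2.69×10⁴, 0, -1.92×10⁴) N/C.
E + v×B = (-2.69×10⁴, 5900, -1.92×10⁴) N/C.
F = q(E + v×B) = (1.602×10⁻¹⁹ C)·(-2.69×10⁴, 5900, -1.92×10⁴) = (-4.31×10⁻¹⁵, 9.45×10⁻¹⁶, -3.08×10⁻¹⁵) N.
|F| = 5.38×10⁻¹⁵ N.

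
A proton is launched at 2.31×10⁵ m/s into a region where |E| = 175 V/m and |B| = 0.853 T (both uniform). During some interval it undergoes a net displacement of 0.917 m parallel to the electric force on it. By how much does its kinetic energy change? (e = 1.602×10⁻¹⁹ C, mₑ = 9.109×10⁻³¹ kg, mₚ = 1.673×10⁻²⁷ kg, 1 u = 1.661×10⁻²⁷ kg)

ΔKE ≈ 2.57×10⁻¹⁷ J

The magnetic force is always ⟂ v and does no work; only the electric force changes KE.
ΔKE = F_E · d = |q|E d = (1.602×10⁻¹⁹)(175)(0.917) ≈ 2.57×10⁻¹⁷ J.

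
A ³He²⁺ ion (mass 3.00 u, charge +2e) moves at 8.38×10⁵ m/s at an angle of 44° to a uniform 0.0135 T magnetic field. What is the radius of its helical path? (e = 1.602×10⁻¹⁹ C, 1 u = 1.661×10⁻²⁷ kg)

r ≈ 0.671 m

v⊥ = v sinθ = 8.38×10⁵·sin44° ≈ 5.821×10⁵ m/s.
r = m v⊥/(|q|B) = (4.983×10⁻²⁷)(5.821×10⁵)/((3.204×10⁻¹⁹)(0.0135)) ≈ 0.671 m.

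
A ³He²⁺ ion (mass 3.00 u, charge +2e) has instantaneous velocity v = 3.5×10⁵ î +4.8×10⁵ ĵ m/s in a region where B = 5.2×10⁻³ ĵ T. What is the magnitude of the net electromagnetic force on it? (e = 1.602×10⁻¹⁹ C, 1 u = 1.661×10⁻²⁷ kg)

v×B = (0, 0, 1820) N/C.
F = q v×B = (3.204×10⁻¹⁹ C)·(0, 0, 1820) = (0, 0, 5.83×10⁻¹⁶) N.
|F| = 5.83×10⁻¹⁶ N.

|F| ≈ 5.83×10⁻¹⁶ N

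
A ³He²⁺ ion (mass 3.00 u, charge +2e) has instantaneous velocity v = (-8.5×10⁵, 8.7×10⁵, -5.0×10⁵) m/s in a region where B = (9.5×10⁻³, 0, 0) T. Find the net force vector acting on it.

F ≈ (0, -1.52×10⁻¹⁵, -2.65×10⁻¹⁵) N

v×B = (0, -4750, -8260) N/C.
F = q v×B = (3.204×10⁻¹⁹ C)·(0, -4750, -8260) = (0, -1.52×10⁻¹⁵, -2.65×10⁻¹⁵) N.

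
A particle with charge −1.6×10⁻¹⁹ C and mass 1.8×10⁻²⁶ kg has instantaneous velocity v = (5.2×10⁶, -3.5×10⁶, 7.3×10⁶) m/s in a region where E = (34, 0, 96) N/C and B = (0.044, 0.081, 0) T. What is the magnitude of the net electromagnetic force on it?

|F| ≈ 1.42×10⁻¹³ N

v×B = (-5.91×10⁵, 3.21×10⁵, 5.75×10⁵) N/C.
E + v×B = (-5.91×10⁵, 3.21×10⁵, 5.75×10⁵) N/C.
F = q(E + v×B) = (−1.6×10⁻¹⁹ C)·(-5.91×10⁵, 3.21×10⁵, 5.75×10⁵) = (9.46×10⁻¹⁴, -5.14×10⁻¹⁴, -9.20×10⁻¹⁴) N.
|F| = 1.42×10⁻¹³ N.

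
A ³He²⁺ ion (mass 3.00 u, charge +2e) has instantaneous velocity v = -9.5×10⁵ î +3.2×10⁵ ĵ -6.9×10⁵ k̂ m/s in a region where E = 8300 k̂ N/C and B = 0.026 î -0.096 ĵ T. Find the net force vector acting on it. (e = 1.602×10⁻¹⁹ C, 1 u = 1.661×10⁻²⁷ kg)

F ≈ (-2.12×10⁻¹⁴, -5.75×10⁻¹⁵, 2.92×10⁻¹⁴) N

v×B = (-6.62×10⁴, -1.79×10⁴, 8.29×10⁴) N/C.
E + v×B = (-6.62×10⁴, -1.79×10⁴, 9.12×10⁴) N/C.
F = q(E + v×B) = (3.204×10⁻¹⁹ C)·(-6.62×10⁴, -1.79×10⁴, 9.12×10⁴) = (-2.12×10⁻¹⁴, -5.75×10⁻¹⁵, 2.92×10⁻¹⁴) N.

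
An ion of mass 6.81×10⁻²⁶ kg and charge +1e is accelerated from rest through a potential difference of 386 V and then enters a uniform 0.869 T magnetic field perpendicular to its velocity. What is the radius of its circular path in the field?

r ≈ 0.0208 m

Acceleration: |q|V = ½mv² ⇒ v = √(2|q|V/m) = √(2·1.602×10⁻¹⁹·386/6.81×10⁻²⁶) ≈ 4.262×10⁴ m/s.
In the field: r = mv/(|q|B) = (6.81×10⁻²⁶)(4.262×10⁴)/((1.602×10⁻¹⁹)(0.869)) ≈ 0.0208 m.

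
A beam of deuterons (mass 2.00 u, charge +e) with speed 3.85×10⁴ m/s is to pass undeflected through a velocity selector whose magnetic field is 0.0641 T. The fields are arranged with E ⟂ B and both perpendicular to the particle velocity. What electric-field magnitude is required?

E = 2470 V/m

For straight-line motion qE = qvB, so E = vB.
E = 3.85×10⁴ × 0.0641 = 2470 V/m.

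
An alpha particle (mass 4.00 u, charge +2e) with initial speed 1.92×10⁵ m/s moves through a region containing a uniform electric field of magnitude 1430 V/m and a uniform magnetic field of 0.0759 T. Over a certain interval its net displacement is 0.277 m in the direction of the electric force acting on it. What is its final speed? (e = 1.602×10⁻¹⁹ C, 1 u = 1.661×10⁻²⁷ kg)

B does no work; ΔKE = |q|E d.
½mv_f² = ½mv₀² + |q|Ed = ½(6.644×10⁻²⁷)(1.92×10⁵)² + (3.204×10⁻¹⁹)(1430)(0.277) ≈ 1.225×10⁻¹⁶ J + 1.269×10⁻¹⁶ J ≈ 2.494×10⁻¹⁶ J.
v_f = √(2·2.494×10⁻¹⁶/6.644×10⁻²⁷) ≈ 2.74×10⁵ m/s.

v_f ≈ 2.74×10⁵ m/s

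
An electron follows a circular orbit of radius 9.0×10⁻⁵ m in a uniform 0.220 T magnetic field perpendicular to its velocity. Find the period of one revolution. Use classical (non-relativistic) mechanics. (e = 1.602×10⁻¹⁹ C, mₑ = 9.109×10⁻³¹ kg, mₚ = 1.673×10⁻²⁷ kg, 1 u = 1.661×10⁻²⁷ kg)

The cyclotron period depends only on m, q, B: T = 2πm/(|q|B).
T = 2π(9.109×10⁻³¹)/((1.602×10⁻¹⁹)(0.220)) ≈ 1.62×10⁻¹⁰ s.

T ≈ 1.62×10⁻¹⁰ s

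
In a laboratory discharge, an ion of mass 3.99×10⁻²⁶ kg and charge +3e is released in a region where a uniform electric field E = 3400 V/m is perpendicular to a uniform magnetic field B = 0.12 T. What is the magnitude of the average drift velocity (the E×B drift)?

v_d ≈ 2.8×10⁴ m/s

The steady drift has the magnetic force balancing the electric force, so v_d = E/B.
v_d = 3400/0.12 = 2.8×10⁴ m/s.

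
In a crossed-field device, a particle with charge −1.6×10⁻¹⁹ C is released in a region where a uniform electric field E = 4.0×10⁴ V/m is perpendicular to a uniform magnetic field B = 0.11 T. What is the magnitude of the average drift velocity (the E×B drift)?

The E×B drift speed is v_d = E/B.
v_d = 4.0×10⁴/0.11 = 3.6×10⁵ m/s.

v_d ≈ 3.6×10⁵ m/s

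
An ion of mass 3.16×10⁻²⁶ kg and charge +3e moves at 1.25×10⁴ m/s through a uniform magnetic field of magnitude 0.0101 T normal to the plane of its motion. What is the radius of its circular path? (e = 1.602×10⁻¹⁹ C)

r ≈ 0.0814 m

The magnetic force provides the centripetal force: |q|vB = mv²/r.
r = mv/(|q|B) = (3.16×10⁻²⁶)(1.25×10⁴)/((4.806×10⁻¹⁹)(0.0101)) ≈ 0.0814 m.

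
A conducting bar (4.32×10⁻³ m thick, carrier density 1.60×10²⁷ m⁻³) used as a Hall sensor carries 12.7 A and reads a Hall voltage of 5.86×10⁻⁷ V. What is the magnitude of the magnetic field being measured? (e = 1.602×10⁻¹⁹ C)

B ≈ 0.0511 T

From V_H = IB/(n e t), B = V_H n e t / I.
B = (5.86×10⁻⁷)(1.60×10²⁷)(1.602×10⁻¹⁹)(4.32×10⁻³)/12.7 ≈ 0.0511 T.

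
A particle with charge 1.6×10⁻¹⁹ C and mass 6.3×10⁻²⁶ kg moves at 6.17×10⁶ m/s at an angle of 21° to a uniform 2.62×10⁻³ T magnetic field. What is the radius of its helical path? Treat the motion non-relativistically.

v⊥ = v sinθ = 6.17×10⁶·sin21° ≈ 2.211×10⁶ m/s.
r = m v⊥/(|q|B) = (6.3×10⁻²⁶)(2.211×10⁶)/((1.6×10⁻¹⁹)(2.62×10⁻³)) ≈ 332 m.

r ≈ 332 m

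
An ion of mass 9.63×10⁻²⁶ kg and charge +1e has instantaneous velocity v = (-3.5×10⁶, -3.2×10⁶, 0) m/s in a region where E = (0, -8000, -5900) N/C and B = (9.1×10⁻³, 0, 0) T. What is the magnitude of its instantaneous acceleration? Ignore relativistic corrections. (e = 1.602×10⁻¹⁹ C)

|a| ≈ 4.09×10¹⁰ m/s²

v×B = (0, 0, 2.91×10⁴) N/C.
E + v×B = (0, -8000, 2.32×10⁴) N/C.
F = q(E + v×B) = (1.602×10⁻¹⁹ C)·(0, -8000, 2.32×10⁴) = (0, -1.28×10⁻¹⁵, 3.72×10⁻¹⁵) N.
|a| = |F|/m = 3.934×10⁻¹⁵/9.63×10⁻²⁶ ≈ 4.09×10¹⁰ m/s².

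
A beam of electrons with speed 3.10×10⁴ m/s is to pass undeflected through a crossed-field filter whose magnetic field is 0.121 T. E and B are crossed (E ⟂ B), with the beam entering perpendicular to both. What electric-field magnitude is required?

E = 3750 V/m

For straight-line motion qE = qvB, so E = vB.
E = 3.10×10⁴ × 0.121 = 3750 V/m.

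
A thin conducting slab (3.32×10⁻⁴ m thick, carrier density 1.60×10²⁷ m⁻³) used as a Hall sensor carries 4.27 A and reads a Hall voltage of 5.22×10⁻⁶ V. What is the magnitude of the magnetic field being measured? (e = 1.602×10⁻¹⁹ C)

B ≈ 0.104 T

From V_H = IB/(n e t), B = V_H n e t / I.
B = (5.22×10⁻⁶)(1.60×10²⁷)(1.602×10⁻¹⁹)(3.32×10⁻⁴)/4.27 ≈ 0.104 T.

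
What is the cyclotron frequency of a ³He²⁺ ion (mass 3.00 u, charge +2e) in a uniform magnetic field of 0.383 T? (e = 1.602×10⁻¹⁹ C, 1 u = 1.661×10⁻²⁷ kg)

f ≈ 3.92×10⁶ Hz

f = |q|B/(2πm).
f = (3.204×10⁻¹⁹)(0.383)/(2π·4.983×10⁻²⁷) ≈ 3.92×10⁶ Hz.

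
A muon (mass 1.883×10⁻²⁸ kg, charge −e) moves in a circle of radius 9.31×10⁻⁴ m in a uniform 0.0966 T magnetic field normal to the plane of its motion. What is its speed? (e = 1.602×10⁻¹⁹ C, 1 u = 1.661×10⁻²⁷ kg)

v ≈ 7.65×10⁴ m/s

From |q|vB = mv²/r, v = |q|Br/m.
v = (1.602×10⁻¹⁹)(0.0966)(9.31×10⁻⁴)/1.883×10⁻²⁸ ≈ 7.65×10⁴ m/s.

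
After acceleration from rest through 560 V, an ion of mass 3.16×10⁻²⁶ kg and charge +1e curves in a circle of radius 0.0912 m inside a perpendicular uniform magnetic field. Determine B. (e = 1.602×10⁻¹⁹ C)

v = √(2|q|V/m) = √(2·1.602×10⁻¹⁹·560/3.16×10⁻²⁶) ≈ 7.535×10⁴ m/s.
B = mv/(|q|r) = (3.16×10⁻²⁶)(7.535×10⁴)/((1.602×10⁻¹⁹)(0.0912)) ≈ 0.163 T.

B ≈ 0.163 T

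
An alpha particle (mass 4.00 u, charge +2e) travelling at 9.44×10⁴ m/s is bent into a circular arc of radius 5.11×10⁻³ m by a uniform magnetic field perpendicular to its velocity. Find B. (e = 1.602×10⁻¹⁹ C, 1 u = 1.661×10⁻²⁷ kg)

From |q|vB = mv²/r, B = mv/(|q|r).
B = (6.644×10⁻²⁷)(9.44×10⁴)/((3.204×10⁻¹⁹)(5.11×10⁻³)) ≈ 0.383 T.

B ≈ 0.383 T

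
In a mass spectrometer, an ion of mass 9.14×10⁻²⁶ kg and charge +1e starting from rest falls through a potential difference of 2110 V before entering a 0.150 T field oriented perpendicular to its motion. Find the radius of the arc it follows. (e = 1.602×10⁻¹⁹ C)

Acceleration: |q|V = ½mv² ⇒ v = √(2|q|V/m) = √(2·1.602×10⁻¹⁹·2110/9.14×10⁻²⁶) ≈ 8.600×10⁴ m/s.
In the field: r = mv/(|q|B) = (9.14×10⁻²⁶)(8.600×10⁴)/((1.602×10⁻¹⁹)(0.150)) ≈ 0.327 m.

r ≈ 0.327 m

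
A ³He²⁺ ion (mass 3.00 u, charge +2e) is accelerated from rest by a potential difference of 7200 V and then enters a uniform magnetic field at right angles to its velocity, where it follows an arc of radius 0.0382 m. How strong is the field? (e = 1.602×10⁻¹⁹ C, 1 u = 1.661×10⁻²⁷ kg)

B ≈ 0.392 T

v = √(2|q|V/m) = √(2·3.204×10⁻¹⁹·7200/4.983×10⁻²⁷) ≈ 9.622×10⁵ m/s.
B = mv/(|q|r) = (4.983×10⁻²⁷)(9.622×10⁵)/((3.204×10⁻¹⁹)(0.0382)) ≈ 0.392 T.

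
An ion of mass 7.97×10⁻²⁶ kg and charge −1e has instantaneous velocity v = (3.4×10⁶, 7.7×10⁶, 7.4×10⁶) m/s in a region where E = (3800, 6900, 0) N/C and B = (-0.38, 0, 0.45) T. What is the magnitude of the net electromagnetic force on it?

v×B = (3.46×10⁶, -4.34×10⁶, 2.93×10⁶) N/C.
E + v×B = (3.47×10⁶, -4.34×10⁶, 2.93×10⁶) N/C.
F = q(E + v×B) = (−1.602×10⁻¹⁹ C)·(3.47×10⁶, -4.34×10⁶, 2.93×10⁶) = (-5.56×10⁻¹³, 6.94×10⁻¹³, -4.69×10⁻¹³) N.
|F| = 1.01×10⁻¹² N.

|F| ≈ 1.01×10⁻¹² N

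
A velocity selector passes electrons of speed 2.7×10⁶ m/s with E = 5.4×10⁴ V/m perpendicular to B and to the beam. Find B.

B = 0.020 T

Balance of forces in the selector: qE = qvB ⇒ B = E/v.
B = 5.4×10⁴/2.7×10⁶ = 0.020 T.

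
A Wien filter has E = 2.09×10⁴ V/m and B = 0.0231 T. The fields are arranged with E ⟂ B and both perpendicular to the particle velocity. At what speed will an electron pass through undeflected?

v = 9.05×10⁵ m/s

Zero net Lorentz force requires |qE| = |q v×B|, i.e. E = vB.
v = E/B = 2.09×10⁴/0.0231 = 9.05×10⁵ m/s.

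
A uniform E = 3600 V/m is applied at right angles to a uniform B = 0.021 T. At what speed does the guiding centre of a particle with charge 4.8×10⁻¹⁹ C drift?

The E×B drift speed is v_d = E/B.
v_d = 3600/0.021 = 1.7×10⁵ m/s.

v_d ≈ 1.7×10⁵ m/s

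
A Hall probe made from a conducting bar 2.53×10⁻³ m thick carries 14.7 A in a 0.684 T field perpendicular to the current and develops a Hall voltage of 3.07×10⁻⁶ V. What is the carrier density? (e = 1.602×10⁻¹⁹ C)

n ≈ 8.08×10²⁷ m⁻³

From V_H = IB/(n e t), n = IB/(V_H e t).
n = (14.7)(0.684)/((3.07×10⁻⁶)(1.602×10⁻¹⁹)(2.53×10⁻³)) ≈ 8.08×10²⁷ m⁻³.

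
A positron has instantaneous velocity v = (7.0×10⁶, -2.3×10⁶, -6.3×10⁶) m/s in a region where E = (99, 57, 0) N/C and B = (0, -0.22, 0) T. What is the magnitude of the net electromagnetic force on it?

|F| ≈ 3.32×10⁻¹³ N

v×B = (-1.39×10⁶, 0, -1.54×10⁶) N/C.
E + v×B = (-1.39×10⁶, 57.0, -1.54×10⁶) N/C.
F = q(E + v×B) = (1.602×10⁻¹⁹ C)·(-1.39×10⁶, 57.0, -1.54×10⁶) = (-2.22×10⁻¹³, 9.13×10⁻¹⁸, -2.47×10⁻¹³) N.
|F| = 3.32×10⁻¹³ N.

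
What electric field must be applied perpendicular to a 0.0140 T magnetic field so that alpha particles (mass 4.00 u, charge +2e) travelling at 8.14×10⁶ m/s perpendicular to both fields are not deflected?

For straight-line motion qE = qvB, so E = vB.
E = 8.14×10⁶ × 0.0140 = 1.14×10⁵ V/m.

E = 1.14×10⁵ V/m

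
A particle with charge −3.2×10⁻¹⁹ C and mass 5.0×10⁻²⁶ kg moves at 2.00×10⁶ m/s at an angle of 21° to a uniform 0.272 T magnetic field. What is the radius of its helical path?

v⊥ = v sinθ = 2.00×10⁶·sin21° ≈ 7.167×10⁵ m/s.
r = m v⊥/(|q|B) = (5.0×10⁻²⁶)(7.167×10⁵)/((3.2×10⁻¹⁹)(0.272)) ≈ 0.412 m.

r ≈ 0.412 m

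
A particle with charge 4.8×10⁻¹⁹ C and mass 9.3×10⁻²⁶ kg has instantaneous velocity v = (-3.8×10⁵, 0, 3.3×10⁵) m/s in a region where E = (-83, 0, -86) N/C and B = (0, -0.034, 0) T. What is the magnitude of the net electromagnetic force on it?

v×B = (1.12×10⁴, 0, 1.29×10⁴) N/C.
E + v×B = (1.11×10⁴, 0, 1.28×10⁴) N/C.
F = q(E + v×B) = (4.8×10⁻¹⁹ C)·(1.11×10⁴, 0, 1.28×10⁴) = (5.35×10⁻¹⁵, 0, 6.16×10⁻¹⁵) N.
|F| = 8.16×10⁻¹⁵ N.

|F| ≈ 8.16×10⁻¹⁵ N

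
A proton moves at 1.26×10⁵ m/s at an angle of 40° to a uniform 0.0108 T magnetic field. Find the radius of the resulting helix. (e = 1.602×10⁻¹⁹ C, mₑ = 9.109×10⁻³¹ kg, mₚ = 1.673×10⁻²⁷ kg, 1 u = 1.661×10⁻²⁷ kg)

r ≈ 0.0783 m

v⊥ = v sinθ = 1.26×10⁵·sin40° ≈ 8.099×10⁴ m/s.
r = m v⊥/(|q|B) = (1.673×10⁻²⁷)(8.099×10⁴)/((1.602×10⁻¹⁹)(0.0108)) ≈ 0.0783 m.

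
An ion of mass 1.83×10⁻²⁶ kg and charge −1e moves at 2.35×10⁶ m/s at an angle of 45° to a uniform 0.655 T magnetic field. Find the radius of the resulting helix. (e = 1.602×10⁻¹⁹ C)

v⊥ = v sinθ = 2.35×10⁶·sin45° ≈ 1.662×10⁶ m/s.
r = m v⊥/(|q|B) = (1.83×10⁻²⁶)(1.662×10⁶)/((1.602×10⁻¹⁹)(0.655)) ≈ 0.290 m.

r ≈ 0.290 m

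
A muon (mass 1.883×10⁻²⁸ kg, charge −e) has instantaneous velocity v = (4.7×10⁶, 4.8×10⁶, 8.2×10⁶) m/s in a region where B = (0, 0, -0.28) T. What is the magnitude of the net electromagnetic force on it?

v×B = (-1.34×10⁶, 1.32×10⁶, 0) N/C.
F = q v×B = (−1.602×10⁻¹⁹ C)·(-1.34×10⁶, 1.32×10⁶, 0) = (2.15×10⁻¹³, -2.11×10⁻¹³, 0) N.
|F| = 3.01×10⁻¹³ N.

|F| ≈ 3.01×10⁻¹³ N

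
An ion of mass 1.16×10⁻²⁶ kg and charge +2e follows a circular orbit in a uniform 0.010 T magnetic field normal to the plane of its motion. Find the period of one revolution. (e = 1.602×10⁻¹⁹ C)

The cyclotron period depends only on m, q, B: T = 2πm/(|q|B).
T = 2π(1.16×10⁻²⁶)/((3.204×10⁻¹⁹)(0.010)) ≈ 2.3×10⁻⁵ s.

T ≈ 2.3×10⁻⁵ s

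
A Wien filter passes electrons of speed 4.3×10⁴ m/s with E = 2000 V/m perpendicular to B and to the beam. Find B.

B = 0.047 T

Balance of forces in the selector: qE = qvB ⇒ B = E/v.
B = 2000/4.3×10⁴ = 0.047 T.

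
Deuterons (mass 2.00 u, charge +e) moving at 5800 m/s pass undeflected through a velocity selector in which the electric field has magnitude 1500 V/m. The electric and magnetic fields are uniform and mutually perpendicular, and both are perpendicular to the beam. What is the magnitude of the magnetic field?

B = 0.26 T

Balance of forces in the selector: qE = qvB ⇒ B = E/v.
B = 1500/5800 = 0.26 T.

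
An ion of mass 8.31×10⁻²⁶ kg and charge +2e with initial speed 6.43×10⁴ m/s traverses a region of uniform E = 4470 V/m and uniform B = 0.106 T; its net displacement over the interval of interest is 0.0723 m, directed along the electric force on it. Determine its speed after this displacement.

B does no work; ΔKE = |q|E d.
½mv_f² = ½mv₀² + |q|Ed = ½(8.31×10⁻²⁶)(6.43×10⁴)² + (3.204×10⁻¹⁹)(4470)(0.0723) ≈ 1.718×10⁻¹⁶ J + 1.035×10⁻¹⁶ J ≈ 2.753×10⁻¹⁶ J.
v_f = √(2·2.753×10⁻¹⁶/8.31×10⁻²⁶) ≈ 8.14×10⁴ m/s.

v_f ≈ 8.14×10⁴ m/s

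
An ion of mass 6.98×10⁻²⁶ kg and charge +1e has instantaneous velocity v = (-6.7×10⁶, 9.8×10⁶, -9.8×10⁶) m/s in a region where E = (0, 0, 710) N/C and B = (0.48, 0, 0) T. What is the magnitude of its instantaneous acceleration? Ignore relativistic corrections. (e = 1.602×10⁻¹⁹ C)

v×B = (0, -4.70×10⁶, -4.70×10⁶) N/C.
E + v×B = (0, -4.70×10⁶, -4.70×10⁶) N/C.
F = q(E + v×B) = (1.602×10⁻¹⁹ C)·(0, -4.70×10⁶, -4.70×10⁶) = (0, -7.54×10⁻¹³, -7.53×10⁻¹³) N.
|a| = |F|/m = 1.066×10⁻¹²/6.98×10⁻²⁶ ≈ 1.53×10¹³ m/s².

|a| ≈ 1.53×10¹³ m/s²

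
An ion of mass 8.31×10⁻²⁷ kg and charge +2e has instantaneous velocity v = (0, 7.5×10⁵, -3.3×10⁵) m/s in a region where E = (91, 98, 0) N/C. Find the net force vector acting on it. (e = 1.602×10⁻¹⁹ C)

Only an electric field acts, so F = qE = (3.204×10⁻¹⁹ C)·(91.0, 98.0, 0) = (2.92×10⁻¹⁷, 3.14×10⁻¹⁷, 0) N.

F ≈ (2.92×10⁻¹⁷, 3.14×10⁻¹⁷, 0) N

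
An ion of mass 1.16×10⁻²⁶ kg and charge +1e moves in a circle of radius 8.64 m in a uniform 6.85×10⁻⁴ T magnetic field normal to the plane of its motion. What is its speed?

v ≈ 8.17×10⁴ m/s

From |q|vB = mv²/r, v = |q|Br/m.
v = (1.602×10⁻¹⁹)(6.85×10⁻⁴)(8.64)/1.16×10⁻²⁶ ≈ 8.17×10⁴ m/s.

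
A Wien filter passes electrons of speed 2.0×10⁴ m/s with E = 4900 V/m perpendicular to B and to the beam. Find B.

Balance of forces in the selector: qE = qvB ⇒ B = E/v.
B = 4900/2.0×10⁴ = 0.24 T.

B = 0.24 T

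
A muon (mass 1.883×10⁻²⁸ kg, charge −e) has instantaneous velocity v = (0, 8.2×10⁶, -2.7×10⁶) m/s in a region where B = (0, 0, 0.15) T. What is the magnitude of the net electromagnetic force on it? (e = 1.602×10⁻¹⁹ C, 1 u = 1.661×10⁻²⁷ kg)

v×B = (1.23×10⁶, 0, 0) N/C.
F = q v×B = (−1.602×10⁻¹⁹ C)·(1.23×10⁶, 0, 0) = (-1.97×10⁻¹³, 0, 0) N.
|F| = 1.97×10⁻¹³ N.

|F| ≈ 1.97×10⁻¹³ N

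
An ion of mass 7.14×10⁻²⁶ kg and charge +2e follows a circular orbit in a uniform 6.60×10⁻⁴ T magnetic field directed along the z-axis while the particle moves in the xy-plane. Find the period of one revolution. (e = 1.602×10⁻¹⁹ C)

The cyclotron period depends only on m, q, B: T = 2πm/(|q|B).
T = 2π(7.14×10⁻²⁶)/((3.204×10⁻¹⁹)(6.60×10⁻⁴)) ≈ 2.12×10⁻³ s.

T ≈ 2.12×10⁻³ s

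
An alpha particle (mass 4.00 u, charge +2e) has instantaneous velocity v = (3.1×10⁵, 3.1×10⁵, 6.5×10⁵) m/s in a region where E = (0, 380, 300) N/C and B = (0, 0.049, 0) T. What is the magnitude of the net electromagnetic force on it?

|F| ≈ 1.13×10⁻¹⁴ N

v×B = (-3.18×10⁴, 0, 1.52×10⁴) N/C.
E + v×B = (-3.18×10⁴, 380, 1.55×10⁴) N/C.
F = q(E + v×B) = (3.204×10⁻¹⁹ C)·(-3.18×10⁴, 380, 1.55×10⁴) = (-1.02×10⁻¹⁴, 1.22×10⁻¹⁶, 4.96×10⁻¹⁵) N.
|F| = 1.13×10⁻¹⁴ N.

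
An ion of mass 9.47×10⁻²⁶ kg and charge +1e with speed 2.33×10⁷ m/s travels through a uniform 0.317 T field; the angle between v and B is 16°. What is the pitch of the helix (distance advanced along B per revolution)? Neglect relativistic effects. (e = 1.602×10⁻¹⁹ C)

v∥ = v cosθ = 2.33×10⁷·cos16° ≈ 2.240×10⁷ m/s.
T = 2πm/(|q|B) = 2π(9.47×10⁻²⁶)/((1.602×10⁻¹⁹)(0.317)) ≈ 1.172×10⁻⁵ s.
pitch = v∥ T = (2.240×10⁷)(1.172×10⁻⁵) ≈ 262 m.

p ≈ 262 m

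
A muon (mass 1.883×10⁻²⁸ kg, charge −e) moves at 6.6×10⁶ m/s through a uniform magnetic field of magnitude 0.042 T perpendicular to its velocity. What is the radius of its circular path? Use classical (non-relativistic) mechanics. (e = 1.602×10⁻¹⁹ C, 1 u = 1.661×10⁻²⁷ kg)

r ≈ 0.18 m

The magnetic force provides the centripetal force: |q|vB = mv²/r.
r = mv/(|q|B) = (1.883×10⁻²⁸)(6.6×10⁶)/((1.602×10⁻¹⁹)(0.042)) ≈ 0.18 m.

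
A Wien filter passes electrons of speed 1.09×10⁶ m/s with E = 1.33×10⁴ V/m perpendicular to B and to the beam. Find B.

Balance of forces in the selector: qE = qvB ⇒ B = E/v.
B = 1.33×10⁴/1.09×10⁶ = 0.0122 T.

B = 0.0122 T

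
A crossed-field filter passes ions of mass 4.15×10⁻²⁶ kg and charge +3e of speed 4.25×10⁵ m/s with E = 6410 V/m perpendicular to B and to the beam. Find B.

Balance of forces in the selector: qE = qvB ⇒ B = E/v.
B = 6410/4.25×10⁵ = 0.0151 T.

B = 0.0151 T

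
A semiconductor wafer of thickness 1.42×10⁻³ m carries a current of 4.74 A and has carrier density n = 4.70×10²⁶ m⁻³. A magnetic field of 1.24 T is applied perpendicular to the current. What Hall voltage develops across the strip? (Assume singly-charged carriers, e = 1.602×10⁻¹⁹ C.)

V_H = IB/(n e t).
V_H = (4.74)(1.24)/((4.70×10²⁶)(1.602×10⁻¹⁹)(1.42×10⁻³)) ≈ 5.50×10⁻⁵ V.

V_H ≈ 5.50×10⁻⁵ V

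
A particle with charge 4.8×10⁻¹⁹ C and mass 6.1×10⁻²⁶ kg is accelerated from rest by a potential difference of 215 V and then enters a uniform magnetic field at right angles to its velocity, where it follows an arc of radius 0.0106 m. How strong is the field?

v = √(2|q|V/m) = √(2·4.8×10⁻¹⁹·215/6.1×10⁻²⁶) ≈ 5.817×10⁴ m/s.
B = mv/(|q|r) = (6.1×10⁻²⁶)(5.817×10⁴)/((4.8×10⁻¹⁹)(0.0106)) ≈ 0.697 T.

B ≈ 0.697 T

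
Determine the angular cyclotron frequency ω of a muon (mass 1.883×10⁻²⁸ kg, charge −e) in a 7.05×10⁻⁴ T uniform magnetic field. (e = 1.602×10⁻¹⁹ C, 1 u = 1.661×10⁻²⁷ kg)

ω ≈ 6.00×10⁵ rad/s

ω = |q|B/m.
ω = (1.602×10⁻¹⁹)(7.05×10⁻⁴)/1.883×10⁻²⁸ ≈ 6.00×10⁵ rad/s.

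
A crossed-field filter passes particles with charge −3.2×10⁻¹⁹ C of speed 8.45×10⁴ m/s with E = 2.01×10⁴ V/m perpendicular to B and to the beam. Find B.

Balance of forces in the selector: qE = qvB ⇒ B = E/v.
B = 2.01×10⁴/8.45×10⁴ = 0.238 T.

B = 0.238 T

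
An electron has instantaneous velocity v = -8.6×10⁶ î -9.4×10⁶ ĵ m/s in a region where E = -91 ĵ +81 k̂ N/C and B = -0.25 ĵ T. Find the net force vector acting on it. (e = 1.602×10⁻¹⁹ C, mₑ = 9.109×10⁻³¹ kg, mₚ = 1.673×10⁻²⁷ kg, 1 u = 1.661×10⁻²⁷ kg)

F ≈ (0, 1.46×10⁻¹⁷, -3.44×10⁻¹³) N

v×B = (0, 0, 2.15×10⁶) N/C.
E + v×B = (0, -91.0, 2.15×10⁶) N/C.
F = q(E + v×B) = (−1.602×10⁻¹⁹ C)·(0, -91.0, 2.15×10⁶) = (0, 1.46×10⁻¹⁷, -3.44×10⁻¹³) N.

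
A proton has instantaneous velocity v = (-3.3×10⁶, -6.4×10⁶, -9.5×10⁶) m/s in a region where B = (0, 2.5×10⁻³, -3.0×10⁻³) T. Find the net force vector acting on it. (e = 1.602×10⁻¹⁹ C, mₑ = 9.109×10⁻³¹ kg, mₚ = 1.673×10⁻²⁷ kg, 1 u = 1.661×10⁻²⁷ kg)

F ≈ (6.88×10⁻¹⁵, -1.59×10⁻¹⁵, -1.32×10⁻¹⁵) N

v×B = (4.30×10⁴, -9900, -8250) N/C.
F = q v×B = (1.602×10⁻¹⁹ C)·(4.30×10⁴, -9900, -8250) = (6.88×10⁻¹⁵, -1.59×10⁻¹⁵, -1.32×10⁻¹⁵) N.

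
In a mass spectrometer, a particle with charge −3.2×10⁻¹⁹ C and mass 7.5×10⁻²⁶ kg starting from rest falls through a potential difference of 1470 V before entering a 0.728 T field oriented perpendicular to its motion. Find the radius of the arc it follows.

r ≈ 0.0361 m

Acceleration: |q|V = ½mv² ⇒ v = √(2|q|V/m) = √(2·3.2×10⁻¹⁹·1470/7.5×10⁻²⁶) ≈ 1.120×10⁵ m/s.
In the field: r = mv/(|q|B) = (7.5×10⁻²⁶)(1.120×10⁵)/((3.2×10⁻¹⁹)(0.728)) ≈ 0.0361 m.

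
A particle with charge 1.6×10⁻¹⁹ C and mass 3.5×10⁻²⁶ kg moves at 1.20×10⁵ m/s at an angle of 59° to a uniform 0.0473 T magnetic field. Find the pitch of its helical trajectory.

v∥ = v cosθ = 1.20×10⁵·cos59° ≈ 6.180×10⁴ m/s.
T = 2πm/(|q|B) = 2π(3.5×10⁻²⁶)/((1.6×10⁻¹⁹)(0.0473)) ≈ 2.906×10⁻⁵ s.
pitch = v∥ T = (6.180×10⁴)(2.906×10⁻⁵) ≈ 1.80 m.

p ≈ 1.80 m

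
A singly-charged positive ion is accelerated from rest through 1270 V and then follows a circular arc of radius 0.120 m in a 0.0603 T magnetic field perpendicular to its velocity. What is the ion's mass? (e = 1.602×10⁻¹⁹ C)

Combine |q|V = ½mv² and r = mv/(|q|B): eliminate v to get m = qB²r²/(2V).
m = (1.602×10⁻¹⁹)(0.0603)²(0.120)²/(2·1270) ≈ 3.30×10⁻²⁷ kg.

m ≈ 3.30×10⁻²⁷ kg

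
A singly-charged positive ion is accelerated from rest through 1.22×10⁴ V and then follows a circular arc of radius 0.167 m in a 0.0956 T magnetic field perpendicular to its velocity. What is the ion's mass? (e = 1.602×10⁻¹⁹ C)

Combine |q|V = ½mv² and r = mv/(|q|B): eliminate v to get m = qB²r²/(2V).
m = (1.602×10⁻¹⁹)(0.0956)²(0.167)²/(2·1.22×10⁴) ≈ 1.67×10⁻²⁷ kg.

m ≈ 1.67×10⁻²⁷ kg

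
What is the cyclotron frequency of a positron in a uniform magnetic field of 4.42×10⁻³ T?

f ≈ 1.24×10⁸ Hz

f = |q|B/(2πm).
f = (1.602×10⁻¹⁹)(4.42×10⁻³)/(2π·9.109×10⁻³¹) ≈ 1.24×10⁸ Hz.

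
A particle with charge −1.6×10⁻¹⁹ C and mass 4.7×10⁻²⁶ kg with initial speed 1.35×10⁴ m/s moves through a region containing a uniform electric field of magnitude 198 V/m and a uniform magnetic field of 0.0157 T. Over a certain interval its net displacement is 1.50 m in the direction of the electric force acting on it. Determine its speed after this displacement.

B does no work; ΔKE = |q|E d.
½mv_f² = ½mv₀² + |q|Ed = ½(4.7×10⁻²⁶)(1.35×10⁴)² + (1.6×10⁻¹⁹)(198)(1.50) ≈ 4.283×10⁻¹⁸ J + 4.752×10⁻¹⁷ J ≈ 5.180×10⁻¹⁷ J.
v_f = √(2·5.180×10⁻¹⁷/4.7×10⁻²⁶) ≈ 4.70×10⁴ m/s.

v_f ≈ 4.70×10⁴ m/s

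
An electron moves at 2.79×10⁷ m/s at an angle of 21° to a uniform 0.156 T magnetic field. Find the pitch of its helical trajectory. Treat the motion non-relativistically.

v∥ = v cosθ = 2.79×10⁷·cos21° ≈ 2.605×10⁷ m/s.
T = 2πm/(|q|B) = 2π(9.109×10⁻³¹)/((1.602×10⁻¹⁹)(0.156)) ≈ 2.290×10⁻¹⁰ s.
pitch = v∥ T = (2.605×10⁷)(2.290×10⁻¹⁰) ≈ 5.97×10⁻³ m.

p ≈ 5.97×10⁻³ m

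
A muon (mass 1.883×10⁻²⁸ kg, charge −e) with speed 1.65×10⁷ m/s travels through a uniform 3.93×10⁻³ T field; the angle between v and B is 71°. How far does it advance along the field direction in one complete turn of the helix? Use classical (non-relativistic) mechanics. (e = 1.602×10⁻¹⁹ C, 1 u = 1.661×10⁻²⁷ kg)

p ≈ 10.1 m

v∥ = v cosθ = 1.65×10⁷·cos71° ≈ 5.372×10⁶ m/s.
T = 2πm/(|q|B) = 2π(1.883×10⁻²⁸)/((1.602×10⁻¹⁹)(3.93×10⁻³)) ≈ 1.879×10⁻⁶ s.
pitch = v∥ T = (5.372×10⁶)(1.879×10⁻⁶) ≈ 10.1 m.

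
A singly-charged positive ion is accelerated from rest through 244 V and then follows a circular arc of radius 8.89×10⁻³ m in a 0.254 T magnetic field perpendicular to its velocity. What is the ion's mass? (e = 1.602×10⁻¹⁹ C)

Combine |q|V = ½mv² and r = mv/(|q|B): eliminate v to get m = qB²r²/(2V).
m = (1.602×10⁻¹⁹)(0.254)²(8.89×10⁻³)²/(2·244) ≈ 1.67×10⁻²⁷ kg.

m ≈ 1.67×10⁻²⁷ kg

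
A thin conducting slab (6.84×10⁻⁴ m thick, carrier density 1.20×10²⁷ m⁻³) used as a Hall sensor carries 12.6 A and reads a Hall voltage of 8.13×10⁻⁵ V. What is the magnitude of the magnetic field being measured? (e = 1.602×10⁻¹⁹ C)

B ≈ 0.848 T

From V_H = IB/(n e t), B = V_H n e t / I.
B = (8.13×10⁻⁵)(1.20×10²⁷)(1.602×10⁻¹⁹)(6.84×10⁻⁴)/12.6 ≈ 0.848 T.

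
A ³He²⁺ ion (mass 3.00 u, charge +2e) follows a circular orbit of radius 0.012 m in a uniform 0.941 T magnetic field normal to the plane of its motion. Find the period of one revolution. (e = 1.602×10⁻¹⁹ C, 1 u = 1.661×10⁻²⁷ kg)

The cyclotron period depends only on m, q, B: T = 2πm/(|q|B).
T = 2π(4.983×10⁻²⁷)/((3.204×10⁻¹⁹)(0.941)) ≈ 1.04×10⁻⁷ s.

T ≈ 1.04×10⁻⁷ s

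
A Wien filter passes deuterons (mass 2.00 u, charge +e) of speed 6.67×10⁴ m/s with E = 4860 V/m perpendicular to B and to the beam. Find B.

Balance of forces in the selector: qE = qvB ⇒ B = E/v.
B = 4860/6.67×10⁴ = 0.0729 T.

B = 0.0729 T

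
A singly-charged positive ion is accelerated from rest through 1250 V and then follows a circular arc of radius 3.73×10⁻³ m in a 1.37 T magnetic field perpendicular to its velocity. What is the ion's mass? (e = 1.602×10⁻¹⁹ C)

Combine |q|V = ½mv² and r = mv/(|q|B): eliminate v to get m = qB²r²/(2V).
m = (1.602×10⁻¹⁹)(1.37)²(3.73×10⁻³)²/(2·1250) ≈ 1.67×10⁻²⁷ kg.

m ≈ 1.67×10⁻²⁷ kg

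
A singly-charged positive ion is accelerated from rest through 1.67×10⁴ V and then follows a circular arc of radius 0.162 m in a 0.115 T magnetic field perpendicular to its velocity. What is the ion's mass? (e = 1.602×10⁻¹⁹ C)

m ≈ 1.66×10⁻²⁷ kg

Combine |q|V = ½mv² and r = mv/(|q|B): eliminate v to get m = qB²r²/(2V).
m = (1.602×10⁻¹⁹)(0.115)²(0.162)²/(2·1.67×10⁴) ≈ 1.66×10⁻²⁷ kg.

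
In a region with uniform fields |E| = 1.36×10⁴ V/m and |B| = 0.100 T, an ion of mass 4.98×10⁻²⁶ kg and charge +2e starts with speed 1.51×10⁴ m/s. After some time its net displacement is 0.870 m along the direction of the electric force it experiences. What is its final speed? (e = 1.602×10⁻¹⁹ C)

B does no work; ΔKE = |q|E d.
½mv_f² = ½mv₀² + |q|Ed = ½(4.98×10⁻²⁶)(1.51×10⁴)² + (3.204×10⁻¹⁹)(1.36×10⁴)(0.870) ≈ 5.677×10⁻¹⁸ J + 3.791×10⁻¹⁵ J ≈ 3.797×10⁻¹⁵ J.
v_f = √(2·3.797×10⁻¹⁵/4.98×10⁻²⁶) ≈ 3.90×10⁵ m/s.

v_f ≈ 3.90×10⁵ m/s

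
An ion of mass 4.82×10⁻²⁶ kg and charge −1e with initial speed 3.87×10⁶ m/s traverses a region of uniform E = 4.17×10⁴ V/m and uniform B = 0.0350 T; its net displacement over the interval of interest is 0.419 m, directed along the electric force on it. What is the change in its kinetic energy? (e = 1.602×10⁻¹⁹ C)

The magnetic force is always ⟂ v and does no work; only the electric force changes KE.
ΔKE = F_E · d = |q|E d = (1.602×10⁻¹⁹)(4.17×10⁴)(0.419) ≈ 2.80×10⁻¹⁵ J.

ΔKE ≈ 2.80×10⁻¹⁵ J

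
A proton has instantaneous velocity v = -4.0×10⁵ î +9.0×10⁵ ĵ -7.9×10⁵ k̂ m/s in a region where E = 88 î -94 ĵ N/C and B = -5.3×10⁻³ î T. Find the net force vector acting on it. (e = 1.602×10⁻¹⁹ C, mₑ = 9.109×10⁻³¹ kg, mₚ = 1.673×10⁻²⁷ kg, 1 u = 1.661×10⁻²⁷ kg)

v×B = (0, 4190, 4770) N/C.
E + v×B = (88.0, 4090, 4770) N/C.
F = q(E + v×B) = (1.602×10⁻¹⁹ C)·(88.0, 4090, 4770) = (1.41×10⁻¹⁷, 6.56×10⁻¹⁶, 7.64×10⁻¹⁶) N.

F ≈ (1.41×10⁻¹⁷, 6.56×10⁻¹⁶, 7.64×10⁻¹⁶) N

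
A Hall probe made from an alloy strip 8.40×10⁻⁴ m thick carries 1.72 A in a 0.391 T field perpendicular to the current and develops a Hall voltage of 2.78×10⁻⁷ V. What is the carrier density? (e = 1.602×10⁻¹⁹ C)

From V_H = IB/(n e t), n = IB/(V_H e t).
n = (1.72)(0.391)/((2.78×10⁻⁷)(1.602×10⁻¹⁹)(8.40×10⁻⁴)) ≈ 1.80×10²⁸ m⁻³.

n ≈ 1.80×10²⁸ m⁻³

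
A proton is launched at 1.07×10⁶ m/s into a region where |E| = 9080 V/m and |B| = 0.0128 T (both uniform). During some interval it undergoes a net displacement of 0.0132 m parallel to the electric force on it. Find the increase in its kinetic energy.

The magnetic force is always ⟂ v and does no work; only the electric force changes KE.
ΔKE = F_E · d = |q|E d = (1.602×10⁻¹⁹)(9080)(0.0132) ≈ 1.92×10⁻¹⁷ J.

ΔKE ≈ 1.92×10⁻¹⁷ J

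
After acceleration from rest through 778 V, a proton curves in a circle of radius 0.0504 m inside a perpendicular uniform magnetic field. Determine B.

B ≈ 0.0800 T

v = √(2|q|V/m) = √(2·1.602×10⁻¹⁹·778/1.673×10⁻²⁷) ≈ 3.860×10⁵ m/s.
B = mv/(|q|r) = (1.673×10⁻²⁷)(3.860×10⁵)/((1.602×10⁻¹⁹)(0.0504)) ≈ 0.0800 T.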